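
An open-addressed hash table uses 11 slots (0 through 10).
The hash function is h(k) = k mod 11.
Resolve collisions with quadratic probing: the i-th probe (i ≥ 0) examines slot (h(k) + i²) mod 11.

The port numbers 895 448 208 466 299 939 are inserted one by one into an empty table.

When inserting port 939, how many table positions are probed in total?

895: h=4 => slot 4
448: h=8 => slot 8
208: h=10 => slot 10
466: h=4, probe 4,5 => slot 5
299: h=2 => slot 2
939: h=4, probe 4,5,8,2,9 => slot 9
Table: [_, _, 299, _, 895, 466, _, _, 448, 939, 208]

5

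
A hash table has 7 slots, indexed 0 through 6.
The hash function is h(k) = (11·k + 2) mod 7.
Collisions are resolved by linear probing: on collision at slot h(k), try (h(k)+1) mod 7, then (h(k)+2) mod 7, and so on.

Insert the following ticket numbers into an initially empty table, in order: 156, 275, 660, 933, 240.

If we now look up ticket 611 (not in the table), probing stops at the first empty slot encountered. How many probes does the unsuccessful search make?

Insert 156: h=3, slot 3 empty => index 3.
Insert 275: h=3, slot 3 occupied => index 4.
Insert 660: h=3, slots 3,4 occupied => index 5.
Insert 933: h=3, slots 3,4,5 occupied => index 6.
Insert 240: h=3, slots 3,4,5,6 occupied => index 0.
Table: [240, —, —, 156, 275, 660, 933]
Lookup 611: h=3, probe 3,4,5,6,0,1 → slot 1 empty, not found.

6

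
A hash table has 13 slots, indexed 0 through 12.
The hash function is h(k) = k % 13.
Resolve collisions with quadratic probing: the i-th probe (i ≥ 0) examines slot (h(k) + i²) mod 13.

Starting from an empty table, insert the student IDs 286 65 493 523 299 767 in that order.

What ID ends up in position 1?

65

Insert 286: h=0, slot 0 empty => index 0.
Insert 65: h=0, slot 0 occupied => index 1.
Insert 493: h=12, slot 12 empty => index 12.
Insert 523: h=3, slot 3 empty => index 3.
Insert 299: h=0, slots 0,1 occupied => index 4.
Insert 767: h=0, slots 0,1,4 occupied => index 9.
Table: [286, 65, ., 523, 299, ., ., ., ., 767, ., ., 493]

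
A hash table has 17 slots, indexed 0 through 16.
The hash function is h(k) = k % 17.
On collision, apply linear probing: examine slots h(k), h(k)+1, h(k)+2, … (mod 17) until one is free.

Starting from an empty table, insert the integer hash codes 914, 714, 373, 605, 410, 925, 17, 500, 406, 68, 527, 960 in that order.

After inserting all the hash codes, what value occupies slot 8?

500

Insert 914: h=13, slot 13 empty => index 13.
Insert 714: h=0, slot 0 empty => index 0.
Insert 373: h=16, slot 16 empty => index 16.
Insert 605: h=10, slot 10 empty => index 10.
Insert 410: h=2, slot 2 empty => index 2.
Insert 925: h=7, slot 7 empty => index 7.
Insert 17: h=0, slot 0 occupied => index 1.
Insert 500: h=7, slot 7 occupied => index 8.
Insert 406: h=15, slot 15 empty => index 15.
Insert 68: h=0, slots 0,1,2 occupied => index 3.
Insert 527: h=0, slots 0,1,2,3 occupied => index 4.
Insert 960: h=8, slot 8 occupied => index 9.
Table: [714, 17, 410, 68, 527, ., ., 925, 500, 960, 605, ., ., 914, ., 406, 373]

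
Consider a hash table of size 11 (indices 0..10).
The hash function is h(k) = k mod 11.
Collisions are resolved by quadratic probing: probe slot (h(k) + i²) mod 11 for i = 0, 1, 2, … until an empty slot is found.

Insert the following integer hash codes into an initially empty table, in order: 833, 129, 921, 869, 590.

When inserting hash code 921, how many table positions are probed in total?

3

833 hashes to 8; slot 8 is free => place at 8.
129 hashes to 8; 8 taken => place at 9.
921 hashes to 8; 8,9 taken => place at 1.
869 hashes to 0; slot 0 is free => place at 0.
590 hashes to 7; slot 7 is free => place at 7.
Table: [869, 921, _, _, _, _, _, 590, 833, 129, _]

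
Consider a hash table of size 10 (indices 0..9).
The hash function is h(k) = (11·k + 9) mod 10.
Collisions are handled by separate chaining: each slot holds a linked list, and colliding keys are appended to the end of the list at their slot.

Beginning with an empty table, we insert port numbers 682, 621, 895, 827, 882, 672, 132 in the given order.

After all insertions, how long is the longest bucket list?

Insert 682: h=1, bucket 1 empty → new chain.
Insert 621: h=0, bucket 0 empty → new chain.
Insert 895: h=4, bucket 4 empty → new chain.
Insert 827: h=6, bucket 6 empty → new chain.
Insert 882: h=1, bucket 1 nonempty → append to chain.
Insert 672: h=1, bucket 1 nonempty → append to chain.
Insert 132: h=1, bucket 1 nonempty → append to chain.
Final buckets:
0: 621
1: 682 -> 882 -> 672 -> 132
2: _
3: _
4: 895
5: _
6: 827
7: _
8: _
9: _

4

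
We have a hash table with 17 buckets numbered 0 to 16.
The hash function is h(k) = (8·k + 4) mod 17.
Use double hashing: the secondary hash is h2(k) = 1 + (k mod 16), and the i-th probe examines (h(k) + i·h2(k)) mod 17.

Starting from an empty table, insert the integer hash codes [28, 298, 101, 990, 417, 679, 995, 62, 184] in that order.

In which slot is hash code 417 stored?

10

28 hashes to 7; slot 7 is free → place at 7.
298 hashes to 8; slot 8 is free → place at 8.
101 hashes to 13; slot 13 is free → place at 13.
990 hashes to 2; slot 2 is free → place at 2.
417 hashes to 8, h2=2; 8 taken → place at 10.
679 hashes to 13, h2=8; 13 taken → place at 4.
995 hashes to 8, h2=4; 8 taken → place at 12.
62 hashes to 7, h2=15; 7 taken → place at 5.
184 hashes to 14; slot 14 is free → place at 14.
Table: [., ., 990, ., 679, 62, ., 28, 298, ., 417, ., 995, 101, 184, ., .]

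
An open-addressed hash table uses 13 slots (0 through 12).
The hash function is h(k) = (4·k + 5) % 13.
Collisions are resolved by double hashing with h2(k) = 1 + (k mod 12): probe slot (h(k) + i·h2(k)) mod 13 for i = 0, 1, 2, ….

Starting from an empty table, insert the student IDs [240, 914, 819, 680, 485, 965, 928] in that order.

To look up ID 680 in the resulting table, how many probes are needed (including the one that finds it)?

240 hashes to 3; slot 3 is free → place at 3.
914 hashes to 8; slot 8 is free → place at 8.
819 hashes to 5; slot 5 is free → place at 5.
680 hashes to 8, h2=9; 8 taken → place at 4.
485 hashes to 8, h2=6; 8 taken → place at 1.
965 hashes to 4, h2=6; 4 taken → place at 10.
928 hashes to 12; slot 12 is free → place at 12.
Table: [_, 485, _, 240, 680, 819, _, _, 914, _, 965, _, 928]
Lookup 680: h=8, h2=9, probe 8,4 → found at 4.

2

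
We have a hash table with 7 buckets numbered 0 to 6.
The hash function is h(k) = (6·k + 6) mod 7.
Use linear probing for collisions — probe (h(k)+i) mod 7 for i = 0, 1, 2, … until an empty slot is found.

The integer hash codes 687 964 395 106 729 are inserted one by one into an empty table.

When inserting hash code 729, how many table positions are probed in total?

687: h=5 -> slot 5
964: h=1 -> slot 1
395: h=3 -> slot 3
106: h=5, probe 5,6 -> slot 6
729: h=5, probe 5,6,0 -> slot 0
Table: [729, 964, _, 395, _, 687, 106]

3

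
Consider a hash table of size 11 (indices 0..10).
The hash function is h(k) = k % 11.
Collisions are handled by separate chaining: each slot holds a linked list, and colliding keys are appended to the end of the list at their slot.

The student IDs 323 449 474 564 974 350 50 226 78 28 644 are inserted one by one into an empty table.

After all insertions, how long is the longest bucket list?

5

323 -> bucket 4
449 -> bucket 9
474 -> bucket 1
564 -> bucket 3
974 -> bucket 6
350 -> bucket 9 (collision)
50 -> bucket 6 (collision)
226 -> bucket 6 (collision)
78 -> bucket 1 (collision)
28 -> bucket 6 (collision)
644 -> bucket 6 (collision)
Final buckets:
0: _
1: 474 -> 78
2: _
3: 564
4: 323
5: _
6: 974 -> 50 -> 226 -> 28 -> 644
7: _
8: _
9: 449 -> 350
10: _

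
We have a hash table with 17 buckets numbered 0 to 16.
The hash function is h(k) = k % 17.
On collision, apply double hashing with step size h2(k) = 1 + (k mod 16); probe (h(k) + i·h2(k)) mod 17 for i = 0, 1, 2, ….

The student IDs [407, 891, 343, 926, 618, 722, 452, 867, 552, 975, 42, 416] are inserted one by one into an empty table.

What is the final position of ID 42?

2

407 hashes to 16; slot 16 is free -> place at 16.
891 hashes to 7; slot 7 is free -> place at 7.
343 hashes to 3; slot 3 is free -> place at 3.
926 hashes to 8; slot 8 is free -> place at 8.
618 hashes to 6; slot 6 is free -> place at 6.
722 hashes to 8, h2=3; 8 taken -> place at 11.
452 hashes to 10; slot 10 is free -> place at 10.
867 hashes to 0; slot 0 is free -> place at 0.
552 hashes to 8, h2=9; 8,0 taken -> place at 9.
975 hashes to 6, h2=16; 6 taken -> place at 5.
42 hashes to 8, h2=11; 8 taken -> place at 2.
416 hashes to 8, h2=1; 8,9,10,11 taken -> place at 12.
Table: [867, ., 42, 343, ., 975, 618, 891, 926, 552, 452, 722, 416, ., ., ., 407]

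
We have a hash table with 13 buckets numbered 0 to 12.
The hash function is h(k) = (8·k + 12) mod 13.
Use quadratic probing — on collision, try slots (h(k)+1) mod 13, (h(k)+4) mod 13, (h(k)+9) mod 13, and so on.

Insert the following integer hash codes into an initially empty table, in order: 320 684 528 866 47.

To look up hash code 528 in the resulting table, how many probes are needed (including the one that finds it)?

3

Insert 320: h=11, slot 11 empty => index 11.
Insert 684: h=11, slot 11 occupied => index 12.
Insert 528: h=11, slots 11,12 occupied => index 2.
Insert 866: h=11, slots 11,12,2 occupied => index 7.
Insert 47: h=11, slots 11,12,2,7 occupied => index 1.
Table: [-, 47, 528, -, -, -, -, 866, -, -, -, 320, 684]
Lookup 528: h=11, probe 11,12,2 → found at 2.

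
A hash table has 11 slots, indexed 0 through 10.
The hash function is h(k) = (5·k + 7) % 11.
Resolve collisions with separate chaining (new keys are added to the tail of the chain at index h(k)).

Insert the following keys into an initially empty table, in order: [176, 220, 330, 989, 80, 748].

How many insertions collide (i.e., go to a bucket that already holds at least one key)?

176 -> bucket 7
220 -> bucket 7 (collision)
330 -> bucket 7 (collision)
989 -> bucket 2
80 -> bucket 0
748 -> bucket 7 (collision)
Final buckets:
0: 80
1: _
2: 989
3: _
4: _
5: _
6: _
7: 176 -> 220 -> 330 -> 748
8: _
9: _
10: _

3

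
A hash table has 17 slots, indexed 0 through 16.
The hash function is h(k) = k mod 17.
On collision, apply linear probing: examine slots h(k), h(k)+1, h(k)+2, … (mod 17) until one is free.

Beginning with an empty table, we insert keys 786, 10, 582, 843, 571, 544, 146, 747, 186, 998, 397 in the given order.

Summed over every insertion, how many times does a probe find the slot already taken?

11

786: h=4 => slot 4
10: h=10 => slot 10
582: h=4, probe 4,5 => slot 5
843: h=10, probe 10,11 => slot 11
571: h=10, probe 10,11,12 => slot 12
544: h=0 => slot 0
146: h=10, probe 10,11,12,13 => slot 13
747: h=16 => slot 16
186: h=16, probe 16,0,1 => slot 1
998: h=12, probe 12,13,14 => slot 14
397: h=6 => slot 6
Table: [544, 186, -, -, 786, 582, 397, -, -, -, 10, 843, 571, 146, 998, -, 747]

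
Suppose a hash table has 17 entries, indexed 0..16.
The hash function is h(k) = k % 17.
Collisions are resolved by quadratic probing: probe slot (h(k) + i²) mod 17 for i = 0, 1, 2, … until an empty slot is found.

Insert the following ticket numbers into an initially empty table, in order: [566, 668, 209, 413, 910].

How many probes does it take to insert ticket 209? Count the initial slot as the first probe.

566 hashes to 5; slot 5 is free -> place at 5.
668 hashes to 5; 5 taken -> place at 6.
209 hashes to 5; 5,6 taken -> place at 9.
413 hashes to 5; 5,6,9 taken -> place at 14.
910 hashes to 9; 9 taken -> place at 10.
Table: [-, -, -, -, -, 566, 668, -, -, 209, 910, -, -, -, 413, -, -]

3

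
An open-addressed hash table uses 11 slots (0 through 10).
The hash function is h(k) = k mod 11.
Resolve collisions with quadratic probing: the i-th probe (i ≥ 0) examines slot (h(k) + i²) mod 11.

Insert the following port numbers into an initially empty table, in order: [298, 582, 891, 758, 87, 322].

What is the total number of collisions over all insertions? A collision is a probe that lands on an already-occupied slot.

6

298 hashes to 1; slot 1 is free => place at 1.
582 hashes to 10; slot 10 is free => place at 10.
891 hashes to 0; slot 0 is free => place at 0.
758 hashes to 10; 10,0 taken => place at 3.
87 hashes to 10; 10,0,3 taken => place at 8.
322 hashes to 3; 3 taken => place at 4.
Table: [891, 298, _, 758, 322, _, _, _, 87, _, 582]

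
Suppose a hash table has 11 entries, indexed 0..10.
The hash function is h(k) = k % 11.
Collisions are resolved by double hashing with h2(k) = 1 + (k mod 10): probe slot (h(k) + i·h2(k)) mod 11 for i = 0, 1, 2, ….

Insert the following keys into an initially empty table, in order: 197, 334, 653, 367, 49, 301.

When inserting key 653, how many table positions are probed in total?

2

Insert 197: h=10, slot 10 empty => index 10.
Insert 334: h=4, slot 4 empty => index 4.
Insert 653: h=4, h2=4, slot 4 occupied => index 8.
Insert 367: h=4, h2=8, slot 4 occupied => index 1.
Insert 49: h=5, slot 5 empty => index 5.
Insert 301: h=4, h2=2, slot 4 occupied => index 6.
Table: [., 367, ., ., 334, 49, 301, ., 653, ., 197]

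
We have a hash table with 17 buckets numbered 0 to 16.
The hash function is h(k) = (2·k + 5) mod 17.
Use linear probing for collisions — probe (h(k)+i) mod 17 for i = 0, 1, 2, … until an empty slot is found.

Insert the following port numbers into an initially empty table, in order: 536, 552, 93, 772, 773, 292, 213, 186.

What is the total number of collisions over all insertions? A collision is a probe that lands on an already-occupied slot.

6

536: h=6 => slot 6
552: h=4 => slot 4
93: h=4, probe 4,5 => slot 5
772: h=2 => slot 2
773: h=4, probe 4,5,6,7 => slot 7
292: h=11 => slot 11
213: h=6, probe 6,7,8 => slot 8
186: h=3 => slot 3
Table: [., ., 772, 186, 552, 93, 536, 773, 213, ., ., 292, ., ., ., ., .]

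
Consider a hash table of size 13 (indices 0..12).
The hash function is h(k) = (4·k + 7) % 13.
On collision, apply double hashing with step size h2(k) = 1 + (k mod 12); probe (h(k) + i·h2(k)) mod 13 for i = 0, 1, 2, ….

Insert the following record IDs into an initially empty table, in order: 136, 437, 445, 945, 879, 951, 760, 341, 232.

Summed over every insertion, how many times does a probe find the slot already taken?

6

136 hashes to 5; slot 5 is free → place at 5.
437 hashes to 0; slot 0 is free → place at 0.
445 hashes to 6; slot 6 is free → place at 6.
945 hashes to 4; slot 4 is free → place at 4.
879 hashes to 0, h2=4; 0,4 taken → place at 8.
951 hashes to 2; slot 2 is free → place at 2.
760 hashes to 5, h2=5; 5 taken → place at 10.
341 hashes to 6, h2=6; 6 taken → place at 12.
232 hashes to 12, h2=5; 12,4 taken → place at 9.
Table: [437, -, 951, -, 945, 136, 445, -, 879, 232, 760, -, 341]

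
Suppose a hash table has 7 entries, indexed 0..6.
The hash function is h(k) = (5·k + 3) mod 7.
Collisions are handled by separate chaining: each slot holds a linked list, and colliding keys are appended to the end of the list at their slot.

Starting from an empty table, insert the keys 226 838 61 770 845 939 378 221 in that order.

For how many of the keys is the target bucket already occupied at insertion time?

Insert 226: h=6, bucket 6 empty → new chain.
Insert 838: h=0, bucket 0 empty → new chain.
Insert 61: h=0, bucket 0 nonempty → append to chain.
Insert 770: h=3, bucket 3 empty → new chain.
Insert 845: h=0, bucket 0 nonempty → append to chain.
Insert 939: h=1, bucket 1 empty → new chain.
Insert 378: h=3, bucket 3 nonempty → append to chain.
Insert 221: h=2, bucket 2 empty → new chain.
Final buckets:
0: 838 -> 61 -> 845
1: 939
2: 221
3: 770 -> 378
4: —
5: —
6: 226

3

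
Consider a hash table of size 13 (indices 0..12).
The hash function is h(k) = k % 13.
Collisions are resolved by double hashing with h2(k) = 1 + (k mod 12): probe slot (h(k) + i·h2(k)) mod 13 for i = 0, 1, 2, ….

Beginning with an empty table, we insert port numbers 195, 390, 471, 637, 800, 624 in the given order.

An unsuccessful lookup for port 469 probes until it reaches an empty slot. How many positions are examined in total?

3

195: h=0 => slot 0
390: h=0, h2=7, probe 0,7 => slot 7
471: h=3 => slot 3
637: h=0, h2=2, probe 0,2 => slot 2
800: h=7, h2=9, probe 7,3,12 => slot 12
624: h=0, h2=1, probe 0,1 => slot 1
Table: [195, 624, 637, 471, ∅, ∅, ∅, 390, ∅, ∅, ∅, ∅, 800]
Lookup 469: h=1, h2=2, probe 1,3,5 → slot 5 empty, not found.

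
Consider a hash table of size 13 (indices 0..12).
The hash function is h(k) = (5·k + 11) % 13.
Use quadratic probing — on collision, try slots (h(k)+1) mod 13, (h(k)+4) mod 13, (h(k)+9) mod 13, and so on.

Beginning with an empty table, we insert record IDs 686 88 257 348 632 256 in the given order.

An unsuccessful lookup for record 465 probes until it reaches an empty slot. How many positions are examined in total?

6

686 hashes to 9; slot 9 is free => place at 9.
88 hashes to 9; 9 taken => place at 10.
257 hashes to 9; 9,10 taken => place at 0.
348 hashes to 9; 9,10,0 taken => place at 5.
632 hashes to 12; slot 12 is free => place at 12.
256 hashes to 4; slot 4 is free => place at 4.
Table: [257, ., ., ., 256, 348, ., ., ., 686, 88, ., 632]
Lookup 465: h=9, probe 9,10,0,5,12,8 → slot 8 empty, not found.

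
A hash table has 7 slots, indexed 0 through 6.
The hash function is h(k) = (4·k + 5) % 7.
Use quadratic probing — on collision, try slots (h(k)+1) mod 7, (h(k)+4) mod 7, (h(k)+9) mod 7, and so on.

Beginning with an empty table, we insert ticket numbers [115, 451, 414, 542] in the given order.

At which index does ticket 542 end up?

0

115 hashes to 3; slot 3 is free → place at 3.
451 hashes to 3; 3 taken → place at 4.
414 hashes to 2; slot 2 is free → place at 2.
542 hashes to 3; 3,4 taken → place at 0.
Table: [542, -, 414, 115, 451, -, -]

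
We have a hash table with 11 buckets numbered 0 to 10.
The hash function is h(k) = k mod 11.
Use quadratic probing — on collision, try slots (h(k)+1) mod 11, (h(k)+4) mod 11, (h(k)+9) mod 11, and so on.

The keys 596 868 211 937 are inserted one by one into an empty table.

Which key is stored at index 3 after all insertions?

211

596: h=2 -> slot 2
868: h=10 -> slot 10
211: h=2, probe 2,3 -> slot 3
937: h=2, probe 2,3,6 -> slot 6
Table: [., ., 596, 211, ., ., 937, ., ., ., 868]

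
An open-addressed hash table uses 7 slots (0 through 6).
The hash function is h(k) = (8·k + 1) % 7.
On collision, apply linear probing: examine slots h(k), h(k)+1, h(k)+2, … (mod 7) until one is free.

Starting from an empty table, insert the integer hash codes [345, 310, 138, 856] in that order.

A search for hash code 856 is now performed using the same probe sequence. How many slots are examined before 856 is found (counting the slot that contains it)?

3

345 hashes to 3; slot 3 is free → place at 3.
310 hashes to 3; 3 taken → place at 4.
138 hashes to 6; slot 6 is free → place at 6.
856 hashes to 3; 3,4 taken → place at 5.
Table: [-, -, -, 345, 310, 856, 138]
Lookup 856: h=3, probe 3,4,5 → found at 5.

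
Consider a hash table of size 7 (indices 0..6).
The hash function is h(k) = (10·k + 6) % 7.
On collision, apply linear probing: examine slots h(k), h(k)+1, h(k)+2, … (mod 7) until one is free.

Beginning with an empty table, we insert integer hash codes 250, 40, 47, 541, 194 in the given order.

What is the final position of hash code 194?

250: h=0 -> slot 0
40: h=0, probe 0,1 -> slot 1
47: h=0, probe 0,1,2 -> slot 2
541: h=5 -> slot 5
194: h=0, probe 0,1,2,3 -> slot 3
Table: [250, 40, 47, 194, ∅, 541, ∅]

3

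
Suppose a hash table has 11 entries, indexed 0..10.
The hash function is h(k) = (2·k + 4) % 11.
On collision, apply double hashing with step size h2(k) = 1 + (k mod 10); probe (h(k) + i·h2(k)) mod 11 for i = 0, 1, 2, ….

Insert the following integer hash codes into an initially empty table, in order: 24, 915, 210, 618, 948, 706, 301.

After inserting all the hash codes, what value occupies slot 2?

Insert 24: h=8, slot 8 empty => index 8.
Insert 915: h=8, h2=6, slot 8 occupied => index 3.
Insert 210: h=6, slot 6 empty => index 6.
Insert 618: h=8, h2=9, slots 8,6 occupied => index 4.
Insert 948: h=8, h2=9, slots 8,6,4 occupied => index 2.
Insert 706: h=8, h2=7, slots 8,4 occupied => index 0.
Insert 301: h=1, slot 1 empty => index 1.
Table: [706, 301, 948, 915, 618, _, 210, _, 24, _, _]

948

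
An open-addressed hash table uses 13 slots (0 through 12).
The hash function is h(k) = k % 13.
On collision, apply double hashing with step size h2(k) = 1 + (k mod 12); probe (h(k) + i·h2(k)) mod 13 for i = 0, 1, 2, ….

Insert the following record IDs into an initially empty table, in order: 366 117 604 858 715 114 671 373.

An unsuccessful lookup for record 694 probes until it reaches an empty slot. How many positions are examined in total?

366: h=2 => slot 2
117: h=0 => slot 0
604: h=6 => slot 6
858: h=0, h2=7, probe 0,7 => slot 7
715: h=0, h2=8, probe 0,8 => slot 8
114: h=10 => slot 10
671: h=8, h2=12, probe 8,7,6,5 => slot 5
373: h=9 => slot 9
Table: [117, —, 366, —, —, 671, 604, 858, 715, 373, 114, —, —]
Lookup 694: h=5, h2=11, probe 5,3 → slot 3 empty, not found.

2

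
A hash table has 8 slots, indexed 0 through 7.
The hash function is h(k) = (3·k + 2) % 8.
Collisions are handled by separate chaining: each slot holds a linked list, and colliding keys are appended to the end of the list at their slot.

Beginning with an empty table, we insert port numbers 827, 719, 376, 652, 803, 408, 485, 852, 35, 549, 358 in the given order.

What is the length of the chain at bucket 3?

827 -> bucket 3
719 -> bucket 7
376 -> bucket 2
652 -> bucket 6
803 -> bucket 3 (collision)
408 -> bucket 2 (collision)
485 -> bucket 1
852 -> bucket 6 (collision)
35 -> bucket 3 (collision)
549 -> bucket 1 (collision)
358 -> bucket 4
Final buckets:
0: ∅
1: 485 -> 549
2: 376 -> 408
3: 827 -> 803 -> 35
4: 358
5: ∅
6: 652 -> 852
7: 719

3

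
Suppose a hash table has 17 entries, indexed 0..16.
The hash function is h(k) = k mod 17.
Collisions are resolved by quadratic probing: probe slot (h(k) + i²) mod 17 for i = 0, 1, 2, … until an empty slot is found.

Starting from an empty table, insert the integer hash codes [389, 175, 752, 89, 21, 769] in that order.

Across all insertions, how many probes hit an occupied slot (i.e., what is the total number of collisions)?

9

389 hashes to 15; slot 15 is free => place at 15.
175 hashes to 5; slot 5 is free => place at 5.
752 hashes to 4; slot 4 is free => place at 4.
89 hashes to 4; 4,5 taken => place at 8.
21 hashes to 4; 4,5,8 taken => place at 13.
769 hashes to 4; 4,5,8,13 taken => place at 3.
Table: [-, -, -, 769, 752, 175, -, -, 89, -, -, -, -, 21, -, 389, -]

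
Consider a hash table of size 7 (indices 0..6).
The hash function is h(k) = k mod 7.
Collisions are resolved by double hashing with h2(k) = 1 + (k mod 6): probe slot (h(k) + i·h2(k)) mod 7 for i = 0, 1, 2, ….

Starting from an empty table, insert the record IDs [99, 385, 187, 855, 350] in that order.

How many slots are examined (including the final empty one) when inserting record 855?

3

99: h=1 -> slot 1
385: h=0 -> slot 0
187: h=5 -> slot 5
855: h=1, h2=4, probe 1,5,2 -> slot 2
350: h=0, h2=3, probe 0,3 -> slot 3
Table: [385, 99, 855, 350, -, 187, -]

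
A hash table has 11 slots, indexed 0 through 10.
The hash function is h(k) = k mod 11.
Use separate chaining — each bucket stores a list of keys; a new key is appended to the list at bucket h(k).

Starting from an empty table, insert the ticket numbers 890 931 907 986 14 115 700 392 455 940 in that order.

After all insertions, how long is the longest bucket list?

4

890 → bucket 10
931 → bucket 7
907 → bucket 5
986 → bucket 7 (collision)
14 → bucket 3
115 → bucket 5 (collision)
700 → bucket 7 (collision)
392 → bucket 7 (collision)
455 → bucket 4
940 → bucket 5 (collision)
Final buckets:
0: _
1: _
2: _
3: 14
4: 455
5: 907 -> 115 -> 940
6: _
7: 931 -> 986 -> 700 -> 392
8: _
9: _
10: 890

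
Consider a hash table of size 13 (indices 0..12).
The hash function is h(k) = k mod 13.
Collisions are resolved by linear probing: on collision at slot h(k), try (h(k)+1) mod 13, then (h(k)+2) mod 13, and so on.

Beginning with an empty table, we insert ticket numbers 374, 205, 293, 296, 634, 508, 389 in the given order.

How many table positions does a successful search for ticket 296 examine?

3

Insert 374: h=10, slot 10 empty → index 10.
Insert 205: h=10, slot 10 occupied → index 11.
Insert 293: h=7, slot 7 empty → index 7.
Insert 296: h=10, slots 10,11 occupied → index 12.
Insert 634: h=10, slots 10,11,12 occupied → index 0.
Insert 508: h=1, slot 1 empty → index 1.
Insert 389: h=12, slots 12,0,1 occupied → index 2.
Table: [634, 508, 389, ∅, ∅, ∅, ∅, 293, ∅, ∅, 374, 205, 296]
Lookup 296: h=10, probe 10,11,12 → found at 12.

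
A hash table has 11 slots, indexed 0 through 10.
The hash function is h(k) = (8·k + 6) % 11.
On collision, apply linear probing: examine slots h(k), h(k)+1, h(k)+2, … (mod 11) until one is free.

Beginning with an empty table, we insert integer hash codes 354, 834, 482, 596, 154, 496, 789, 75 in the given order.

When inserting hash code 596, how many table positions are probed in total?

4

Insert 354: h=0, slot 0 empty -> index 0.
Insert 834: h=1, slot 1 empty -> index 1.
Insert 482: h=1, slot 1 occupied -> index 2.
Insert 596: h=0, slots 0,1,2 occupied -> index 3.
Insert 154: h=6, slot 6 empty -> index 6.
Insert 496: h=3, slot 3 occupied -> index 4.
Insert 789: h=4, slot 4 occupied -> index 5.
Insert 75: h=1, slots 1,2,3,4,5,6 occupied -> index 7.
Table: [354, 834, 482, 596, 496, 789, 154, 75, -, -, -]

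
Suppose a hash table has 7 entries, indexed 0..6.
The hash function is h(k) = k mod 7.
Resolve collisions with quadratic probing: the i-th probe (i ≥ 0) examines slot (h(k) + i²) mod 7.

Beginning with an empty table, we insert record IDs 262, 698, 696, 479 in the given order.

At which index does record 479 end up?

0

262: h=3 → slot 3
698: h=5 → slot 5
696: h=3, probe 3,4 → slot 4
479: h=3, probe 3,4,0 → slot 0
Table: [479, _, _, 262, 696, 698, _]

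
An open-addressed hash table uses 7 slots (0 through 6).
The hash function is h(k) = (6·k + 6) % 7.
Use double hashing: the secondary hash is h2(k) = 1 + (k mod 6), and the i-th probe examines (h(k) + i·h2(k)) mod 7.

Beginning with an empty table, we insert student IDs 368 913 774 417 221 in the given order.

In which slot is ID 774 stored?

4

Insert 368: h=2, slot 2 empty -> index 2.
Insert 913: h=3, slot 3 empty -> index 3.
Insert 774: h=2, h2=1, slots 2,3 occupied -> index 4.
Insert 417: h=2, h2=4, slot 2 occupied -> index 6.
Insert 221: h=2, h2=6, slot 2 occupied -> index 1.
Table: [∅, 221, 368, 913, 774, ∅, 417]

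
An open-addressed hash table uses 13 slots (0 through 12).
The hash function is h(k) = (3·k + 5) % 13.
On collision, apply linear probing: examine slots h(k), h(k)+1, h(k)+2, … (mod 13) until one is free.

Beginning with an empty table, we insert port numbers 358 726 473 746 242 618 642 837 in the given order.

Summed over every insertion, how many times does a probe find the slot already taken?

7

358 hashes to 0; slot 0 is free => place at 0.
726 hashes to 12; slot 12 is free => place at 12.
473 hashes to 7; slot 7 is free => place at 7.
746 hashes to 7; 7 taken => place at 8.
242 hashes to 3; slot 3 is free => place at 3.
618 hashes to 0; 0 taken => place at 1.
642 hashes to 7; 7,8 taken => place at 9.
837 hashes to 7; 7,8,9 taken => place at 10.
Table: [358, 618, ∅, 242, ∅, ∅, ∅, 473, 746, 642, 837, ∅, 726]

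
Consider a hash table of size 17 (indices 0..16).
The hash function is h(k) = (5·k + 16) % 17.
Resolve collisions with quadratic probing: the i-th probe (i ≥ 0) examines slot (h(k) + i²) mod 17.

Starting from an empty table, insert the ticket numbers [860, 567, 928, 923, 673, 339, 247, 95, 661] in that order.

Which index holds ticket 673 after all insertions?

Insert 860: h=15, slot 15 empty => index 15.
Insert 567: h=12, slot 12 empty => index 12.
Insert 928: h=15, slot 15 occupied => index 16.
Insert 923: h=7, slot 7 empty => index 7.
Insert 673: h=15, slots 15,16 occupied => index 2.
Insert 339: h=11, slot 11 empty => index 11.
Insert 247: h=10, slot 10 empty => index 10.
Insert 95: h=15, slots 15,16,2,7 occupied => index 14.
Insert 661: h=6, slot 6 empty => index 6.
Table: [_, _, 673, _, _, _, 661, 923, _, _, 247, 339, 567, _, 95, 860, 928]

2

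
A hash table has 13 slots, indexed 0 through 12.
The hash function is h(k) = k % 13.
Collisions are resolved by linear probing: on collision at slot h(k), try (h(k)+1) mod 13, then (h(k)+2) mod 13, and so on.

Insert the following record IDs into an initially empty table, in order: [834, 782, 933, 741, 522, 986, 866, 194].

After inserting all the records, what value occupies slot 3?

782

834 hashes to 2; slot 2 is free -> place at 2.
782 hashes to 2; 2 taken -> place at 3.
933 hashes to 10; slot 10 is free -> place at 10.
741 hashes to 0; slot 0 is free -> place at 0.
522 hashes to 2; 2,3 taken -> place at 4.
986 hashes to 11; slot 11 is free -> place at 11.
866 hashes to 8; slot 8 is free -> place at 8.
194 hashes to 12; slot 12 is free -> place at 12.
Table: [741, -, 834, 782, 522, -, -, -, 866, -, 933, 986, 194]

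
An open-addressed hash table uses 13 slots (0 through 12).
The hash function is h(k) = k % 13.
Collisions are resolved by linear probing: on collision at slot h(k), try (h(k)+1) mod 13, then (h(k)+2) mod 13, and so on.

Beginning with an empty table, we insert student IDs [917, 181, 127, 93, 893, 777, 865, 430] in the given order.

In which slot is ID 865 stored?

8

917: h=7 => slot 7
181: h=12 => slot 12
127: h=10 => slot 10
93: h=2 => slot 2
893: h=9 => slot 9
777: h=10, probe 10,11 => slot 11
865: h=7, probe 7,8 => slot 8
430: h=1 => slot 1
Table: [., 430, 93, ., ., ., ., 917, 865, 893, 127, 777, 181]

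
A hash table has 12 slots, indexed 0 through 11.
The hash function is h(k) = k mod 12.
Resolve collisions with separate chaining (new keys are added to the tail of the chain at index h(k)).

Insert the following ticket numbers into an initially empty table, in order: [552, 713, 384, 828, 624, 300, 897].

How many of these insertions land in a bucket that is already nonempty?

Insert 552: h=0, bucket 0 empty -> new chain.
Insert 713: h=5, bucket 5 empty -> new chain.
Insert 384: h=0, bucket 0 nonempty -> append to chain.
Insert 828: h=0, bucket 0 nonempty -> append to chain.
Insert 624: h=0, bucket 0 nonempty -> append to chain.
Insert 300: h=0, bucket 0 nonempty -> append to chain.
Insert 897: h=9, bucket 9 empty -> new chain.
Final buckets:
0: 552 -> 384 -> 828 -> 624 -> 300
1: —
2: —
3: —
4: —
5: 713
6: —
7: —
8: —
9: 897
10: —
11: —

4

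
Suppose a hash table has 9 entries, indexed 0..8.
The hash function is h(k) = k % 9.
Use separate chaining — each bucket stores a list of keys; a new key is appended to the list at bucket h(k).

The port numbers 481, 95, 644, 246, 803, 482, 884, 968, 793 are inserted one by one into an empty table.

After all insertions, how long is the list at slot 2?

2

481 → bucket 4
95 → bucket 5
644 → bucket 5 (collision)
246 → bucket 3
803 → bucket 2
482 → bucket 5 (collision)
884 → bucket 2 (collision)
968 → bucket 5 (collision)
793 → bucket 1
Final buckets:
0: —
1: 793
2: 803 -> 884
3: 246
4: 481
5: 95 -> 644 -> 482 -> 968
6: —
7: —
8: —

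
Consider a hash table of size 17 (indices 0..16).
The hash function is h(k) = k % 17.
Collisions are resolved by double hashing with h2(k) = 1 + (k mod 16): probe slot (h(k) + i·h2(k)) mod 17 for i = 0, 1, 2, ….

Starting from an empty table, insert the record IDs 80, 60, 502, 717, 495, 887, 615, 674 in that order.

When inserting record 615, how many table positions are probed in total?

4

80: h=12 → slot 12
60: h=9 → slot 9
502: h=9, h2=7, probe 9,16 → slot 16
717: h=3 → slot 3
495: h=2 → slot 2
887: h=3, h2=8, probe 3,11 → slot 11
615: h=3, h2=8, probe 3,11,2,10 → slot 10
674: h=11, h2=3, probe 11,14 → slot 14
Table: [_, _, 495, 717, _, _, _, _, _, 60, 615, 887, 80, _, 674, _, 502]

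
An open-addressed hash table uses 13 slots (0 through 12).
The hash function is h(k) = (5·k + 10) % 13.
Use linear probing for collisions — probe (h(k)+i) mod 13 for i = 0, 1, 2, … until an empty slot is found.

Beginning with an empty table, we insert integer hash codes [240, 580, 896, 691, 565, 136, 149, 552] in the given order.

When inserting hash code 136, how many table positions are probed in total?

Insert 240: h=1, slot 1 empty → index 1.
Insert 580: h=11, slot 11 empty → index 11.
Insert 896: h=5, slot 5 empty → index 5.
Insert 691: h=7, slot 7 empty → index 7.
Insert 565: h=1, slot 1 occupied → index 2.
Insert 136: h=1, slots 1,2 occupied → index 3.
Insert 149: h=1, slots 1,2,3 occupied → index 4.
Insert 552: h=1, slots 1,2,3,4,5 occupied → index 6.
Table: [—, 240, 565, 136, 149, 896, 552, 691, —, —, —, 580, —]

3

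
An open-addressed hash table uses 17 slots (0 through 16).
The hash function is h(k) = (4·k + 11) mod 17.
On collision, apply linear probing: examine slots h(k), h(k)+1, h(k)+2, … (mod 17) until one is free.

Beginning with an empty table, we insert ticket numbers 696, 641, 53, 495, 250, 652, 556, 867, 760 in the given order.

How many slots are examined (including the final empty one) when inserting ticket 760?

5

696: h=7 → slot 7
641: h=8 → slot 8
53: h=2 → slot 2
495: h=2, probe 2,3 → slot 3
250: h=8, probe 8,9 → slot 9
652: h=1 → slot 1
556: h=8, probe 8,9,10 → slot 10
867: h=11 → slot 11
760: h=8, probe 8,9,10,11,12 → slot 12
Table: [∅, 652, 53, 495, ∅, ∅, ∅, 696, 641, 250, 556, 867, 760, ∅, ∅, ∅, ∅]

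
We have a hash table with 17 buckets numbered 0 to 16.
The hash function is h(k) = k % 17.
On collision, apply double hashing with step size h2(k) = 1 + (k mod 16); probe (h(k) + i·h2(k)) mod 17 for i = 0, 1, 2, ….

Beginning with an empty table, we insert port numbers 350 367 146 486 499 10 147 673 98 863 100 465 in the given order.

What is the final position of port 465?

350 hashes to 10; slot 10 is free => place at 10.
367 hashes to 10, h2=16; 10 taken => place at 9.
146 hashes to 10, h2=3; 10 taken => place at 13.
486 hashes to 10, h2=7; 10 taken => place at 0.
499 hashes to 6; slot 6 is free => place at 6.
10 hashes to 10, h2=11; 10 taken => place at 4.
147 hashes to 11; slot 11 is free => place at 11.
673 hashes to 10, h2=2; 10 taken => place at 12.
98 hashes to 13, h2=3; 13 taken => place at 16.
863 hashes to 13, h2=16; 13,12,11,10,9 taken => place at 8.
100 hashes to 15; slot 15 is free => place at 15.
465 hashes to 6, h2=2; 6,8,10,12 taken => place at 14.
Table: [486, -, -, -, 10, -, 499, -, 863, 367, 350, 147, 673, 146, 465, 100, 98]

14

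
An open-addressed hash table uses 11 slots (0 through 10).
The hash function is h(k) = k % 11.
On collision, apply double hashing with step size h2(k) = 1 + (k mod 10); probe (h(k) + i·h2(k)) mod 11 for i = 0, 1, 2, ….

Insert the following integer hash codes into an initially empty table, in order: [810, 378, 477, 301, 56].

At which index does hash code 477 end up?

1

810 hashes to 7; slot 7 is free → place at 7.
378 hashes to 4; slot 4 is free → place at 4.
477 hashes to 4, h2=8; 4 taken → place at 1.
301 hashes to 4, h2=2; 4 taken → place at 6.
56 hashes to 1, h2=7; 1 taken → place at 8.
Table: [∅, 477, ∅, ∅, 378, ∅, 301, 810, 56, ∅, ∅]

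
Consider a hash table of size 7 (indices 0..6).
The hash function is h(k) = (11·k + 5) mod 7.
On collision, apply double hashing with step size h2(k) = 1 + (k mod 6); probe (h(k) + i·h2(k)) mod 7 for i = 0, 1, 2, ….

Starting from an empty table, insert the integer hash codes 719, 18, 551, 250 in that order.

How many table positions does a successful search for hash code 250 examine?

2

719: h=4 → slot 4
18: h=0 → slot 0
551: h=4, h2=6, probe 4,3 → slot 3
250: h=4, h2=5, probe 4,2 → slot 2
Table: [18, _, 250, 551, 719, _, _]
Lookup 250: h=4, h2=5, probe 4,2 → found at 2.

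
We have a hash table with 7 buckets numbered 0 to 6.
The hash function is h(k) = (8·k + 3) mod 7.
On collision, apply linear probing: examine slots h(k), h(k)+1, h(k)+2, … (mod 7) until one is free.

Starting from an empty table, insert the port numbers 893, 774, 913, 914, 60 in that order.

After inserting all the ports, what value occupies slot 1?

774

Insert 893: h=0, slot 0 empty -> index 0.
Insert 774: h=0, slot 0 occupied -> index 1.
Insert 913: h=6, slot 6 empty -> index 6.
Insert 914: h=0, slots 0,1 occupied -> index 2.
Insert 60: h=0, slots 0,1,2 occupied -> index 3.
Table: [893, 774, 914, 60, _, _, 913]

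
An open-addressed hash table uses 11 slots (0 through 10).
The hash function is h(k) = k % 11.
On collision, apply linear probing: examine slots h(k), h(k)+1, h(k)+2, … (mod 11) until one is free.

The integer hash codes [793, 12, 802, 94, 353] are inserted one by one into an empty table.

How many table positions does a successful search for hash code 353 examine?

793 hashes to 1; slot 1 is free => place at 1.
12 hashes to 1; 1 taken => place at 2.
802 hashes to 10; slot 10 is free => place at 10.
94 hashes to 6; slot 6 is free => place at 6.
353 hashes to 1; 1,2 taken => place at 3.
Table: [., 793, 12, 353, ., ., 94, ., ., ., 802]
Lookup 353: h=1, probe 1,2,3 → found at 3.

3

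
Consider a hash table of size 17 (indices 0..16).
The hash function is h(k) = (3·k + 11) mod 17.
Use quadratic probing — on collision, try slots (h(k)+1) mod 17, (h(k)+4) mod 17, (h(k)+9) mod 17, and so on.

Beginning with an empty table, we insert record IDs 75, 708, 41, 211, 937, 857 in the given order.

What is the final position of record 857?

7

75: h=15 -> slot 15
708: h=10 -> slot 10
41: h=15, probe 15,16 -> slot 16
211: h=15, probe 15,16,2 -> slot 2
937: h=0 -> slot 0
857: h=15, probe 15,16,2,7 -> slot 7
Table: [937, _, 211, _, _, _, _, 857, _, _, 708, _, _, _, _, 75, 41]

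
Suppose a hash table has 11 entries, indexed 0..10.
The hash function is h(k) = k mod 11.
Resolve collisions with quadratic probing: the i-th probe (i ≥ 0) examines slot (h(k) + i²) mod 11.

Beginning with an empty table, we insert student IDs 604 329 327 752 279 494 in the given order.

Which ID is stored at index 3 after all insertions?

494

Insert 604: h=10, slot 10 empty → index 10.
Insert 329: h=10, slot 10 occupied → index 0.
Insert 327: h=8, slot 8 empty → index 8.
Insert 752: h=4, slot 4 empty → index 4.
Insert 279: h=4, slot 4 occupied → index 5.
Insert 494: h=10, slots 10,0 occupied → index 3.
Table: [329, —, —, 494, 752, 279, —, —, 327, —, 604]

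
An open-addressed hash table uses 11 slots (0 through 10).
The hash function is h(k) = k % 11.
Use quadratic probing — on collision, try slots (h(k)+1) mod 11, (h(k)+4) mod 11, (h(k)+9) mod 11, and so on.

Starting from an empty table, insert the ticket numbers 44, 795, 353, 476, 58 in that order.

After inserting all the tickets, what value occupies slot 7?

44 hashes to 0; slot 0 is free -> place at 0.
795 hashes to 3; slot 3 is free -> place at 3.
353 hashes to 1; slot 1 is free -> place at 1.
476 hashes to 3; 3 taken -> place at 4.
58 hashes to 3; 3,4 taken -> place at 7.
Table: [44, 353, -, 795, 476, -, -, 58, -, -, -]

58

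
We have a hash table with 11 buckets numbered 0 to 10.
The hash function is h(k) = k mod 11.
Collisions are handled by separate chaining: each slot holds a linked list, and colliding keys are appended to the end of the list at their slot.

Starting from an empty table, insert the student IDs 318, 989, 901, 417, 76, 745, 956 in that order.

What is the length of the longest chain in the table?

6

Insert 318: h=10, bucket 10 empty → new chain.
Insert 989: h=10, bucket 10 nonempty → append to chain.
Insert 901: h=10, bucket 10 nonempty → append to chain.
Insert 417: h=10, bucket 10 nonempty → append to chain.
Insert 76: h=10, bucket 10 nonempty → append to chain.
Insert 745: h=8, bucket 8 empty → new chain.
Insert 956: h=10, bucket 10 nonempty → append to chain.
Final buckets:
0: ∅
1: ∅
2: ∅
3: ∅
4: ∅
5: ∅
6: ∅
7: ∅
8: 745
9: ∅
10: 318 -> 989 -> 901 -> 417 -> 76 -> 956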